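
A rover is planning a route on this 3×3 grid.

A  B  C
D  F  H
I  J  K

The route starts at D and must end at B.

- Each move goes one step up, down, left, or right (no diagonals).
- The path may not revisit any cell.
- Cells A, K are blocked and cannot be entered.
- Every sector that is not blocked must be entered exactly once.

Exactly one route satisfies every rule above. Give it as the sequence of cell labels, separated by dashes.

Need to visit all 7 open cells exactly once, starting at D and ending at B.
Cell J has only two open neighbours (F and I), so the path must pass straight through it: one of those is the cell it's entered from and the other is where it exits.
Route from D: down to I, right to J, up to F, right to H, up to C, left to B — 6 moves in all.
Check: all 7 open cells covered.

D - I - J - F - H - C - B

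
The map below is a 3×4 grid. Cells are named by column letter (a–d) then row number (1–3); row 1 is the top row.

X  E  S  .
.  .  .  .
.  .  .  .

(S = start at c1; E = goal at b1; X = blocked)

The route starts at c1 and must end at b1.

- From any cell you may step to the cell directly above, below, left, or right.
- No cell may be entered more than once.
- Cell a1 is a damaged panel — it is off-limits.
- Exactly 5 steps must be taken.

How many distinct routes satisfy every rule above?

2

Need simple routes of exactly 5 moves from c1 to b1 (Manhattan distance 1, so 2 moves are spent on a detour and 2 undoing it).
Enumerating: c1 c2 c3 b3 b2 b1 | c1 d1 d2 c2 b2 b1.
That gives 2 routes.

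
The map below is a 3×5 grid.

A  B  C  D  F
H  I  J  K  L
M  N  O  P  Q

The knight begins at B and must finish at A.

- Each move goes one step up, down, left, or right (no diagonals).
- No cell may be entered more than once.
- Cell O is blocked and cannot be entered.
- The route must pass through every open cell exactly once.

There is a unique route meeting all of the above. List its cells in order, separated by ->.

Need to visit all 14 open cells exactly once, starting at B and ending at A.
Cell P has only two open neighbours (K and Q), so the path must pass straight through it: one of those is the cell it's entered from and the other is where it exits.
Route from B: right 3 to F, down 2 to Q, left 1 to P, up 1 to K, left 2 to I, down 1 to N, left 1 to M, up 2 to A — 13 moves in all.
Check: all 14 open cells covered.

B -> C -> D -> F -> L -> Q -> P -> K -> J -> I -> N -> M -> H -> A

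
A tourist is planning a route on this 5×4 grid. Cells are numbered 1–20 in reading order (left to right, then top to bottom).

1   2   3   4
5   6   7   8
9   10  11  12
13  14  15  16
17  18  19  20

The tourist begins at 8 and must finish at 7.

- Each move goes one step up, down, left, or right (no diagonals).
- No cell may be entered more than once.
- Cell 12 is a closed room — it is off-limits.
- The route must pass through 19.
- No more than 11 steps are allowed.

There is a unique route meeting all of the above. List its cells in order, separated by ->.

8 -> 4 -> 3 -> 2 -> 6 -> 10 -> 14 -> 18 -> 19 -> 15 -> 11 -> 7

The budget equals the shortest possible length, so every move has to be on a shortest route through the required cells.
Route from 8: up 1 to 4, left 2 to 2, down 4 to 18, right 1 to 19, up 3 to 7 — 11 moves in all.
Check: all required cells visited; 11 ≤ 11 moves.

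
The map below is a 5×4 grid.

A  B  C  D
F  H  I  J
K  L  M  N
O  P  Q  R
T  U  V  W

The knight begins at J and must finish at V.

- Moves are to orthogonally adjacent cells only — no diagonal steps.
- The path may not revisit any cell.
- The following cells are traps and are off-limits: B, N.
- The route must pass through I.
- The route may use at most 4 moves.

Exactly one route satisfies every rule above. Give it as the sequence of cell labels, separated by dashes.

Any route must reach I and still end at V within 4 moves, so the order of the required stops is forced.
Route from J: left to I, 3× down (reaching V) — 4 moves in all.
Check: all required cells visited; 4 ≤ 4 moves.

J - I - M - Q - V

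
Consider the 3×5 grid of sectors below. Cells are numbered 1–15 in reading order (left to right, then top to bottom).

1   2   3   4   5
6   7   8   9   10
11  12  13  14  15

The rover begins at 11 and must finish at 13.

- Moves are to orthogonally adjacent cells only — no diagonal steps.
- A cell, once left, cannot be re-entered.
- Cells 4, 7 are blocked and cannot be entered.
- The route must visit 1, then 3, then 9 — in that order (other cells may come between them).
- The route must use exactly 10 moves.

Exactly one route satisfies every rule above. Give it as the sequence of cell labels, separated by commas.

The waypoints must appear in the order 1, 3, 9, with no cell reused.
Route from 11: 2× up (reaching 1), 2× right (reaching 3), down to 8, 2× right (reaching 10), down to 15, 2× left (reaching 13) — 10 moves in all.
Check: order respected (1 at step 2, 3 at step 4, 9 at step 6); 10 moves as required.

11, 6, 1, 2, 3, 8, 9, 10, 15, 14, 13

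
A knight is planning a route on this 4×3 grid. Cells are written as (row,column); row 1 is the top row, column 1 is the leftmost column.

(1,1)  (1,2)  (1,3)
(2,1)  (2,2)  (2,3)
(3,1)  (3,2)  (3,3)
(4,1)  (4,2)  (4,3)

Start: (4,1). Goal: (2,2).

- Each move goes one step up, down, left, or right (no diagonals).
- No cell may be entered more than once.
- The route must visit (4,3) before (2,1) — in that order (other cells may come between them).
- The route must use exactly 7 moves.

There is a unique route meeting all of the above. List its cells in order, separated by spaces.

The waypoints must appear in the order (4,3), (2,1), with no cell reused.
Route from (4,1): right 2 to (4,3), up 1 to (3,3), left 2 to (3,1), up 1 to (2,1), right 1 to (2,2) — 7 moves in all.
Check: order respected ((4,3) at step 2, (2,1) at step 6); 7 moves as required.

(4,1) (4,2) (4,3) (3,3) (3,2) (3,1) (2,1) (2,2)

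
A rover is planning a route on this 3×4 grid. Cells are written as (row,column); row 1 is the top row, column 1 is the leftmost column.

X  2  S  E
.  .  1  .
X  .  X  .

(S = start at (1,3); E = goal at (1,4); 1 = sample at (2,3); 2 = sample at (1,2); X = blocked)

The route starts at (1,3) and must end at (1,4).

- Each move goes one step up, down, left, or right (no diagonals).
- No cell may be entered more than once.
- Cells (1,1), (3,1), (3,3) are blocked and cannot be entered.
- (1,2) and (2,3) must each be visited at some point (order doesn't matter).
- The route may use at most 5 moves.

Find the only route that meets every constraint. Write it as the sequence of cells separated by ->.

The 5-move cap with required stops at (1,2), (2,3) leaves no slack for detours.
Route from (1,3): left to (1,2), down to (2,2), 2× right (reaching (2,4)), up to (1,4) — 5 moves in all.
Check: all required cells visited; 5 ≤ 5 moves.

(1,3) -> (1,2) -> (2,2) -> (2,3) -> (2,4) -> (1,4)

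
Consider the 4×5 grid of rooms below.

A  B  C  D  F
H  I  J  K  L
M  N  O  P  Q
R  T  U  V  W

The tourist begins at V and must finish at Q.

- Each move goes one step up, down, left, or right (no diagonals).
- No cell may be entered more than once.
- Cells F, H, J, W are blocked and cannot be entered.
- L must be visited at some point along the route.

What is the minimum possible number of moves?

4

Any route passes through L somewhere between V and Q. Summing Manhattan distances along the two legs (V → L → Q) gives a lower bound of 3 + 1 = 4 moves.
A route of 4 moves achieves this: V → P → K → L → Q.
Since 4 matches the lower bound, it is optimal.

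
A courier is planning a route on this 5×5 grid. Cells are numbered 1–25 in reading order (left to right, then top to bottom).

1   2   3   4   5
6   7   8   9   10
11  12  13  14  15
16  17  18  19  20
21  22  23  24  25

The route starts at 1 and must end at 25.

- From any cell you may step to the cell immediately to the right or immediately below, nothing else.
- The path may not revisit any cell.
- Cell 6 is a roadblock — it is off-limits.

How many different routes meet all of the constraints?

35

A right/down-only route from 1 to 25 makes exactly 4 down-moves and 4 right-moves in some order.
With no other constraints that would be C(8,4) = 70 routes.
Subtract routes through each blocked cell (inclusion–exclusion for overlaps): − through 6: 35 → 35.
That gives 35 routes.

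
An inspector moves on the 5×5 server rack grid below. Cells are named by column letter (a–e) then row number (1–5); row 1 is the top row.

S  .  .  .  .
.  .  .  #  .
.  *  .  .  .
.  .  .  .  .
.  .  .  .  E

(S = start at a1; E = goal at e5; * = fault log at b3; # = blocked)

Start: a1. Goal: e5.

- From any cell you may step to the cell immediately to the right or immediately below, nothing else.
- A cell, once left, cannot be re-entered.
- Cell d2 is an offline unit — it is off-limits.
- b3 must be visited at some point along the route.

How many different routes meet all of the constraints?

A right/down-only route from a1 to e5 makes exactly 4 down-moves and 4 right-moves in some order.
With no other constraints that would be C(8,4) = 70 routes.
Split at b3 and multiply the segment counts (each segment already excludes blocked cells): a1→b3: 3; b3→e5: 10; product = 30.
That gives 30 routes.

30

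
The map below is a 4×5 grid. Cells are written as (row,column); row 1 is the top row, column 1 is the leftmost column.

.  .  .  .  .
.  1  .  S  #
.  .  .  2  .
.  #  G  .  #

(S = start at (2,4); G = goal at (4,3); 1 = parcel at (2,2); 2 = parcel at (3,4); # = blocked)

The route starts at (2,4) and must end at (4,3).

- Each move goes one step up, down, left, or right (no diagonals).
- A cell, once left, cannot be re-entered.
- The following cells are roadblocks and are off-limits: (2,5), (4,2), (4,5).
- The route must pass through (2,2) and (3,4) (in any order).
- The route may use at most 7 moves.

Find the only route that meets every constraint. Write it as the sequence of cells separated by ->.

(2,4) -> (2,3) -> (2,2) -> (3,2) -> (3,3) -> (3,4) -> (4,4) -> (4,3)

The budget equals the shortest possible length, so every move has to be on a shortest route through the required cells.
Route from (2,4): 2× left (reaching (2,2)), down to (3,2), 2× right (reaching (3,4)), down to (4,4), left to (4,3) — 7 moves in all.
Check: all required cells visited; 7 ≤ 7 moves.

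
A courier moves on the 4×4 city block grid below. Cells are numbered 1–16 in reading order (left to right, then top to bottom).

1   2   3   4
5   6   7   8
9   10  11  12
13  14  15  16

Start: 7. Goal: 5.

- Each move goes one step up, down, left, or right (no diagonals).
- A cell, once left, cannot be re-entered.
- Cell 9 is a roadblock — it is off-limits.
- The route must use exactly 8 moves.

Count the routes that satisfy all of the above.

Need simple routes of exactly 8 moves from 7 to 5 (Manhattan distance 2, so 3 moves are spent on a detour and 3 undoing it).
Branch systematically from the start, pruning whenever the remaining move budget drops below the Manhattan distance to 5 or differs from it in parity. Grouping the completions by first move — via 3: 1; via 11: 4; via 8: 4 (no valid completion starts via 6) — and summing: 1 + 4 + 4 = 9.
That gives 9 routes.

9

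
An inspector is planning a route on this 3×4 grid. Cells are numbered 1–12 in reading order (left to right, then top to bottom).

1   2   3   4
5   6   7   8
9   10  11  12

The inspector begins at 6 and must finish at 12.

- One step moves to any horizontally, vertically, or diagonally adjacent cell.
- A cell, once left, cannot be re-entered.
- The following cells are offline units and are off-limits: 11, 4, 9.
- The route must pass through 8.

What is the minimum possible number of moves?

3

Any route passes through 8 somewhere between 6 and 12. Summing Chebyshev distances along the two legs (6 → 8 → 12) gives a lower bound of 2 + 1 = 3 moves.
A route of 3 moves achieves this: 6 → 3 → 8 → 12.
Since 3 matches the lower bound, it is optimal.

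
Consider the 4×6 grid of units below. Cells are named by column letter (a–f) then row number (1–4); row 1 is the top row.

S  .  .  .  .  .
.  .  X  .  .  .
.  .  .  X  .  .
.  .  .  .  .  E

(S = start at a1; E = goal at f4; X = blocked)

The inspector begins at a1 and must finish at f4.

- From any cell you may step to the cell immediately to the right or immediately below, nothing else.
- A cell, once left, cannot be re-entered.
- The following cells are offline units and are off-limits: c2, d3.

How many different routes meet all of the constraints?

A right/down-only route from a1 to f4 makes exactly 3 down-moves and 5 right-moves in some order.
With no other constraints that would be C(8,3) = 56 routes.
Subtract routes through each blocked cell (inclusion–exclusion for overlaps): − through c2: 30 − through d3: 30 + through c2&d3: 18 → 14.
That gives 14 routes.

14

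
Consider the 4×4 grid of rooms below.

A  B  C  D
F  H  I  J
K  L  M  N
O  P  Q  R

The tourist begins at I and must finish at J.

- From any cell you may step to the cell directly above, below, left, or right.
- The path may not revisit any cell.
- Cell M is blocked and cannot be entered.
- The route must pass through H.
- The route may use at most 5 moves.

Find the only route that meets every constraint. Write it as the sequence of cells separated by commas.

Any route must reach H and still end at J within 5 moves, so the order of the required stops is forced.
Route from I: left to H, up to B, 2× right (reaching D), down to J — 5 moves in all.
Check: all required cells visited; 5 ≤ 5 moves.

I, H, B, C, D, J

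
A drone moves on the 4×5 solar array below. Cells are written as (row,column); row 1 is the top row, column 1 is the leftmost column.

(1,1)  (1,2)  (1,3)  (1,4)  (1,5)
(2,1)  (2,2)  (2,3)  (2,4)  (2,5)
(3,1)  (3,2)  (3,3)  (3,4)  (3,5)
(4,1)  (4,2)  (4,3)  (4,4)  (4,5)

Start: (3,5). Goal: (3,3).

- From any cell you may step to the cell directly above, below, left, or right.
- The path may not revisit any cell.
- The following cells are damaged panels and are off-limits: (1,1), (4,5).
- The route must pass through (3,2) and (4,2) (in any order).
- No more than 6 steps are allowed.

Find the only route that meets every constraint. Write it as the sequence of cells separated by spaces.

Any route must reach (3,2) and (4,2) and still end at (3,3) within 6 moves, so the order of the required stops is forced.
Route from (3,5): left 1 to (3,4), down 1 to (4,4), left 2 to (4,2), up 1 to (3,2), right 1 to (3,3) — 6 moves in all.
Check: all required cells visited; 6 ≤ 6 moves.

(3,5) (3,4) (4,4) (4,3) (4,2) (3,2) (3,3)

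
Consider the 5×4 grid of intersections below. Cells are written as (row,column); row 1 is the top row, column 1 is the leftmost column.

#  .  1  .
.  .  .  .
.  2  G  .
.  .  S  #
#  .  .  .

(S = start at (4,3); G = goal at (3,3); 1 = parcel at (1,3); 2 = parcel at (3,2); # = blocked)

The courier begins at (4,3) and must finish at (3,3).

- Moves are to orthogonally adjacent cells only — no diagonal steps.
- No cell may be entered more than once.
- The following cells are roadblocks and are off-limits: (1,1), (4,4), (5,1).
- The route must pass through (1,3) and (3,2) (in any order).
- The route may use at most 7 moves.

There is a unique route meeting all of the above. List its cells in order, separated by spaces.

(4,3) (4,2) (3,2) (2,2) (1,2) (1,3) (2,3) (3,3)

The budget equals the shortest possible length, so every move has to be on a shortest route through the required cells.
Route from (4,3): left to (4,2), 3× up (reaching (1,2)), right to (1,3), 2× down (reaching (3,3)) — 7 moves in all.
Check: all required cells visited; 7 ≤ 7 moves.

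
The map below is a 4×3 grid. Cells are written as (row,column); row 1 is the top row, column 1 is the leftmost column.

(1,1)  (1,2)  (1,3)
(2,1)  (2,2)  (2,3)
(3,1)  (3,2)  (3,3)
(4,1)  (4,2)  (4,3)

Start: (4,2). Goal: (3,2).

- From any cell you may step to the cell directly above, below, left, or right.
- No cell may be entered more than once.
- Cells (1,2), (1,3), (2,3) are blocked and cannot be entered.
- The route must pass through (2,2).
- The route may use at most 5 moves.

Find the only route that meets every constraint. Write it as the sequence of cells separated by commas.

The budget equals the shortest possible length, so every move has to be on a shortest route through the required cells.
Route from (4,2): left 1 to (4,1), up 2 to (2,1), right 1 to (2,2), down 1 to (3,2) — 5 moves in all.
Check: all required cells visited; 5 ≤ 5 moves.

(4,2), (4,1), (3,1), (2,1), (2,2), (3,2)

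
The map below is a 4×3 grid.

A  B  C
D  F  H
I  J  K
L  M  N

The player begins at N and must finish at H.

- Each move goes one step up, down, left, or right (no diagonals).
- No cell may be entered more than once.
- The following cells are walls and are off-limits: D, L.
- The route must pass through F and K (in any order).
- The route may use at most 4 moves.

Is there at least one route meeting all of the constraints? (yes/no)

yes

One route that works: N → K → J → F → H.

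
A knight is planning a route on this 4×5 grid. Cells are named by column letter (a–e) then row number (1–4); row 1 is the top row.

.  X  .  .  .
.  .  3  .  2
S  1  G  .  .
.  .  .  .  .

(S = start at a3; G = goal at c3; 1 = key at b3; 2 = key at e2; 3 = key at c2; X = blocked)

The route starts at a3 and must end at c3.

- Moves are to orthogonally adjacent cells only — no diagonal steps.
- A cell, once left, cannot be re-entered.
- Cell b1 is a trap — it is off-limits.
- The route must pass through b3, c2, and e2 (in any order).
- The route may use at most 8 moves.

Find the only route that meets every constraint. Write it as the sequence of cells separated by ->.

Any route must reach b3, c2, and e2 and still end at c3 within 8 moves, so the order of the required stops is forced.
Route from a3: right 1 to b3, up 1 to b2, right 3 to e2, down 1 to e3, left 2 to c3 — 8 moves in all.
Check: all required cells visited; 8 ≤ 8 moves.

a3 -> b3 -> b2 -> c2 -> d2 -> e2 -> e3 -> d3 -> c3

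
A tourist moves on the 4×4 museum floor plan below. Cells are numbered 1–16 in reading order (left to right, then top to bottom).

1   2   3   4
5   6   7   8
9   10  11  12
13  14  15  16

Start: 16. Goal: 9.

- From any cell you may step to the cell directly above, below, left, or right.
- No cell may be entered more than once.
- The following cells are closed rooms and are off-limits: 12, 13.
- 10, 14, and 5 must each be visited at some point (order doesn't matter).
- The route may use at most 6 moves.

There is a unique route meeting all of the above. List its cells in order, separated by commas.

16, 15, 14, 10, 6, 5, 9

Any route must reach 10, 14, and 5 and still end at 9 within 6 moves, so the order of the required stops is forced.
Route from 16: 2× left (reaching 14), 2× up (reaching 6), left to 5, down to 9 — 6 moves in all.
Check: all required cells visited; 6 ≤ 6 moves.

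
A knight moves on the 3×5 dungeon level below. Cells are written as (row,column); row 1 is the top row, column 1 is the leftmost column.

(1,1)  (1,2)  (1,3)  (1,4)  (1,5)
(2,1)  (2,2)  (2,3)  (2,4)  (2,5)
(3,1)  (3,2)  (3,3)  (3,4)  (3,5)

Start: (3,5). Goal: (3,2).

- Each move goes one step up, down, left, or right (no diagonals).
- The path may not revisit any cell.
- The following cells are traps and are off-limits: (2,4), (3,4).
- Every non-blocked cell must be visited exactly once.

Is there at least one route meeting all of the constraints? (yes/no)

no

Colour the cells like a checkerboard: each orthogonal step flips colour, so a Hamiltonian route alternates colours. Here there are 7 cells of one colour and 6 of the other, with start on the opposite colour to the goal — the counts and endpoints can't be arranged into an alternating sequence of length 13, so no Hamiltonian route exists.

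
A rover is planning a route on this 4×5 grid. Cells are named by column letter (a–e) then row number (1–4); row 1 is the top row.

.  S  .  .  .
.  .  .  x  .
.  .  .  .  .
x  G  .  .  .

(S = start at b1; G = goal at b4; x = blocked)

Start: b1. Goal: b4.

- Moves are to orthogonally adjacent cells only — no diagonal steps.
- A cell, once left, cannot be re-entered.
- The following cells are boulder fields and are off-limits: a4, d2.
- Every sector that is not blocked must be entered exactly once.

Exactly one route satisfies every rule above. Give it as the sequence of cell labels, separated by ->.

b1 -> a1 -> a2 -> a3 -> b3 -> b2 -> c2 -> c1 -> d1 -> e1 -> e2 -> e3 -> e4 -> d4 -> d3 -> c3 -> c4 -> b4

Need to visit all 18 open cells exactly once, starting at b1 and ending at b4.
Route from b1: left to a1, 2× down (reaching a3), right to b3, up to b2, right to c2, up to c1, 2× right (reaching e1), 3× down (reaching e4), left to d4, up to d3, left to c3, down to c4, left to b4 — 17 moves in all.
Check: all 18 open cells covered.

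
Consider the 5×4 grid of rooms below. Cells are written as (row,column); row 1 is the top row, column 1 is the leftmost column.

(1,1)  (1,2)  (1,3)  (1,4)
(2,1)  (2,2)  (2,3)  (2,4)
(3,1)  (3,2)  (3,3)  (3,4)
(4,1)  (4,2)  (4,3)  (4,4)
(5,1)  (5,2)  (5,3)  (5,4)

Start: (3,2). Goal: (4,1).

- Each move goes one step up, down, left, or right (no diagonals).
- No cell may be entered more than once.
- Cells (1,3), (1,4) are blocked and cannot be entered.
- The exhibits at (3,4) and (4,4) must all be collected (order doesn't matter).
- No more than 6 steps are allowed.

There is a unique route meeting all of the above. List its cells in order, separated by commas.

(3,2), (3,3), (3,4), (4,4), (4,3), (4,2), (4,1)

The 6-move cap with required stops at (3,4), (4,4) leaves no slack for detours.
Route from (3,2): 2× right (reaching (3,4)), down to (4,4), 3× left (reaching (4,1)) — 6 moves in all.
Check: all required cells visited; 6 ≤ 6 moves.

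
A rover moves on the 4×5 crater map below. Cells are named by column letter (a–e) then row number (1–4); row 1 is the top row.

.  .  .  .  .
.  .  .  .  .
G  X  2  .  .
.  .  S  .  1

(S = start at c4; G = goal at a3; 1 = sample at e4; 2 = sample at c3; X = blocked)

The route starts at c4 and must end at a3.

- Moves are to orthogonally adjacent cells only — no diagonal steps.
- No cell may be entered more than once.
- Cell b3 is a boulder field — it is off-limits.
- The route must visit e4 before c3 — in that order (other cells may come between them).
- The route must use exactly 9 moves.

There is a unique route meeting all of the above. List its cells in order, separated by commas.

The waypoints must appear in the order e4, c3, with no cell reused.
Route from c4: right 2 to e4, up 1 to e3, left 2 to c3, up 1 to c2, left 2 to a2, down 1 to a3 — 9 moves in all.
Check: order respected (1 at step 2, 2 at step 5); 9 moves as required.

c4, d4, e4, e3, d3, c3, c2, b2, a2, a3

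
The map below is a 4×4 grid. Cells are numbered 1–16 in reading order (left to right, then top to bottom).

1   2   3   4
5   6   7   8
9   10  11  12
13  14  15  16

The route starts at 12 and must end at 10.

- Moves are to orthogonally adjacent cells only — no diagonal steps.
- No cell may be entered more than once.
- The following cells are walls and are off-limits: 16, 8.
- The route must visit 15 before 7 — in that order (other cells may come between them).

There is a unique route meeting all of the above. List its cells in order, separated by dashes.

12 - 11 - 15 - 14 - 13 - 9 - 5 - 1 - 2 - 3 - 7 - 6 - 10

The waypoints must appear in the order 15, 7, with no cell reused.
Route from 12: left to 11, down to 15, 2× left (reaching 13), 3× up (reaching 1), 2× right (reaching 3), down to 7, left to 6, down to 10 — 12 moves in all.
Check: order respected (15 at step 2, 7 at step 10).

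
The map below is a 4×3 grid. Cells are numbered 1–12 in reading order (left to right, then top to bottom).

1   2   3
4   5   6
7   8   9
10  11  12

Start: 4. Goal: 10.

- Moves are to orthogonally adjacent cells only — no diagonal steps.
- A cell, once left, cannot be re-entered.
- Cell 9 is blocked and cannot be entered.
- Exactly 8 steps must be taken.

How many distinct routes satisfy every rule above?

2

Need simple routes of exactly 8 moves from 4 to 10 (Manhattan distance 2, so 3 moves are spent on a detour and 3 undoing it).
Enumerating: 4 1 2 3 6 5 8 11 10 | 4 1 2 3 6 5 8 7 10.
That gives 2 routes.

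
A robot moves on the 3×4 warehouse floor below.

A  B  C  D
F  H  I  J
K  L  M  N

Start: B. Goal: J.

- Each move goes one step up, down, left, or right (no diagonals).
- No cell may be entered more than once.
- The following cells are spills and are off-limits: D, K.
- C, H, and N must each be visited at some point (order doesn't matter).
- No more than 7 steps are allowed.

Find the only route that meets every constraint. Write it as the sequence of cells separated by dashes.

The 7-move cap with required stops at C, H, N leaves no slack for detours.
Route from B: right 1 to C, down 1 to I, left 1 to H, down 1 to L, right 2 to N, up 1 to J — 7 moves in all.
Check: all required cells visited; 7 ≤ 7 moves.

B - C - I - H - L - M - N - J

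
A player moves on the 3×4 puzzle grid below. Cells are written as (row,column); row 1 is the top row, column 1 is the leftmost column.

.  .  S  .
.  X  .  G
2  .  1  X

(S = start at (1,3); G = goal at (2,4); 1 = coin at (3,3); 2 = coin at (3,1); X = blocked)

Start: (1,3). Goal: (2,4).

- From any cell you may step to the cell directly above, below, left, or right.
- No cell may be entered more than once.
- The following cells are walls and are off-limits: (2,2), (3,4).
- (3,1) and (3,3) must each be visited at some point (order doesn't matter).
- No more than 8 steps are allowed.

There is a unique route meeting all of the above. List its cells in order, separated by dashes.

(1,3) - (1,2) - (1,1) - (2,1) - (3,1) - (3,2) - (3,3) - (2,3) - (2,4)

Any route must reach (3,1) and (3,3) and still end at (2,4) within 8 moves, so the order of the required stops is forced.
Route from (1,3): 2× left (reaching (1,1)), 2× down (reaching (3,1)), 2× right (reaching (3,3)), up to (2,3), right to (2,4) — 8 moves in all.
Check: all required cells visited; 8 ≤ 8 moves.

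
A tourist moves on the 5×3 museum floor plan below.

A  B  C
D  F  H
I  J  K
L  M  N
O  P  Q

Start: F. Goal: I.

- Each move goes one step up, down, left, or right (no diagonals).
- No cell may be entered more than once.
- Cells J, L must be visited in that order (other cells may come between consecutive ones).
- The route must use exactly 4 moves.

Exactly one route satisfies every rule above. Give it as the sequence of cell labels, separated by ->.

The waypoints must appear in the order J, L, with no cell reused.
Route from F: 2× down (reaching M), left to L, up to I — 4 moves in all.
Check: order respected (J at step 1, L at step 3); 4 moves as required.

F -> J -> M -> L -> I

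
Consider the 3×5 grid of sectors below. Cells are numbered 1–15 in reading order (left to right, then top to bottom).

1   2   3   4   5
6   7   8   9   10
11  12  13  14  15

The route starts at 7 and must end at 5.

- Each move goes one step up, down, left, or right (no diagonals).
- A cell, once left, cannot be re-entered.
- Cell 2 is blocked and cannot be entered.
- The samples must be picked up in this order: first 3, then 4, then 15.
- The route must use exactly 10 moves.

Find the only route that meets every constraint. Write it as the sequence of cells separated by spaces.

The waypoints must appear in the order 3, 4, 15, with no cell reused.
Route from 7: down 1 to 12, right 1 to 13, up 2 to 3, right 1 to 4, down 2 to 14, right 1 to 15, up 2 to 5 — 10 moves in all.
Check: order respected (3 at step 4, 4 at step 5, 15 at step 8); 10 moves as required.

7 12 13 8 3 4 9 14 15 10 5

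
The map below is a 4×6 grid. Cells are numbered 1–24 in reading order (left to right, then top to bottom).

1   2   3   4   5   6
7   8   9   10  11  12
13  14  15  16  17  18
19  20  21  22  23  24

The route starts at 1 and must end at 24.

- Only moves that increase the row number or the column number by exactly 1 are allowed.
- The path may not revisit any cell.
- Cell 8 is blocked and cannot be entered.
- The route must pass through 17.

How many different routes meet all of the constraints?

A right/down-only route from 1 to 24 makes exactly 3 down-moves and 5 right-moves in some order.
With no other constraints that would be C(8,3) = 56 routes.
Split at 17 and multiply the segment counts (each segment already excludes blocked cells): 1→17: 7; 17→24: 2; product = 14.
That gives 14 routes.

14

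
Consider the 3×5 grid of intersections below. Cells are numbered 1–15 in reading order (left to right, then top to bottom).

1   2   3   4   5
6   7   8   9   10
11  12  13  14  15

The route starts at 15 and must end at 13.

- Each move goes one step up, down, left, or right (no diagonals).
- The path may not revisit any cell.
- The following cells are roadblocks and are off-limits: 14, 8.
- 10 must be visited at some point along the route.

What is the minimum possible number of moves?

8

Any route passes through 10 somewhere between 15 and 13. Summing Manhattan distances along the two legs (15 → 10 → 13) gives a lower bound of 1 + 3 = 4 moves.
That bound ignores the blocked cells. Measuring each leg by the fewest moves that actually steer around them (15→10: 1; 10→13: 7) raises the lower bound to 8.
A route of 8 moves exists: 15 → 10 → 5 → 4 → 3 → 2 → 7 → 12 → 13.
Since 8 matches that lower bound, it is optimal.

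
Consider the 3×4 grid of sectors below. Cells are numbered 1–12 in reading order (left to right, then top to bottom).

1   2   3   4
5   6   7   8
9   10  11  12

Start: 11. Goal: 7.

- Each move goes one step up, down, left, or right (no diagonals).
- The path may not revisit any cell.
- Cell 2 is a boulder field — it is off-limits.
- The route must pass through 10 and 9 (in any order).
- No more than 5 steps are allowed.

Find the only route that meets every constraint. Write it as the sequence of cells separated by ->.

The budget equals the shortest possible length, so every move has to be on a shortest route through the required cells.
Route from 11: left 2 to 9, up 1 to 5, right 2 to 7 — 5 moves in all.
Check: all required cells visited; 5 ≤ 5 moves.

11 -> 10 -> 9 -> 5 -> 6 -> 7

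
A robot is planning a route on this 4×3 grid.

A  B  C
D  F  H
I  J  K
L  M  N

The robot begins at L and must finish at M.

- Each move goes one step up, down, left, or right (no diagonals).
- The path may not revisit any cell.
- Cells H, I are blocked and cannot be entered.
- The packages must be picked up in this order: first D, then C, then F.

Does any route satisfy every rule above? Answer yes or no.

C must be visited but has only one open neighbour (B), and it is neither the start nor the goal — the route would have to enter and leave through B, re-entering it.

no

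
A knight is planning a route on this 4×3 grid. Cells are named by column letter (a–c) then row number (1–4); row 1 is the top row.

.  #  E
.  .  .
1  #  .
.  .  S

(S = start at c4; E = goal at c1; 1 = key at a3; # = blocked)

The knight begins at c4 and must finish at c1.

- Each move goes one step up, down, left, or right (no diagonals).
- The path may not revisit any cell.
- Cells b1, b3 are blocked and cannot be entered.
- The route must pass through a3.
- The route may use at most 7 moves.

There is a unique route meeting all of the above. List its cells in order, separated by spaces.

The 7-move cap with required stops at a3 leaves no slack for detours.
Route from c4: left 2 to a4, up 2 to a2, right 2 to c2, up 1 to c1 — 7 moves in all.
Check: all required cells visited; 7 ≤ 7 moves.

c4 b4 a4 a3 a2 b2 c2 c1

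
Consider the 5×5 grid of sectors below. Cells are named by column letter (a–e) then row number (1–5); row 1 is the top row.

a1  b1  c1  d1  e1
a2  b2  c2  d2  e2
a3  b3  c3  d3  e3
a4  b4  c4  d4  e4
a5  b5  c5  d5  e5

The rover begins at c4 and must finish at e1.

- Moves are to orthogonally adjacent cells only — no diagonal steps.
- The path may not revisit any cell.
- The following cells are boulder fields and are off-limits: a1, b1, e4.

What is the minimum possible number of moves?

5

The Manhattan distance from c4 to e1 is |4−1| + |3−5| = 5, so at least 5 moves are needed.
A route of 5 moves achieves this: c4 → c3 → c2 → c1 → d1 → e1.
Since 5 matches the lower bound, it is optimal.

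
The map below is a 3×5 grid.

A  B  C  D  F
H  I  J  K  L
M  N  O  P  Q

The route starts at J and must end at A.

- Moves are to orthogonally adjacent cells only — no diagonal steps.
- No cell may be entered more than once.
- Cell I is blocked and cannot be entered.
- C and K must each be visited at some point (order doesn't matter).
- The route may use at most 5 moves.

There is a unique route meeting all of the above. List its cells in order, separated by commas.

J, K, D, C, B, A

The budget equals the shortest possible length, so every move has to be on a shortest route through the required cells.
Route from J: right to K, up to D, 3× left (reaching A) — 5 moves in all.
Check: all required cells visited; 5 ≤ 5 moves.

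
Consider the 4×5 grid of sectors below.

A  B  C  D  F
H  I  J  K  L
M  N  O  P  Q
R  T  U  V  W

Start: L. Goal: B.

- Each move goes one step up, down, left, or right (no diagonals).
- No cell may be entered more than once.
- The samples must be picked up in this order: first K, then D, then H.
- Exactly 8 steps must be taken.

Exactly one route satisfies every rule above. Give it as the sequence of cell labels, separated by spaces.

The waypoints must appear in the order K, D, H, with no cell reused.
Route from L: left to K, up to D, left to C, down to J, 2× left (reaching H), up to A, right to B — 8 moves in all.
Check: order respected (K at step 1, D at step 2, H at step 6); 8 moves as required.

L K D C J I H A B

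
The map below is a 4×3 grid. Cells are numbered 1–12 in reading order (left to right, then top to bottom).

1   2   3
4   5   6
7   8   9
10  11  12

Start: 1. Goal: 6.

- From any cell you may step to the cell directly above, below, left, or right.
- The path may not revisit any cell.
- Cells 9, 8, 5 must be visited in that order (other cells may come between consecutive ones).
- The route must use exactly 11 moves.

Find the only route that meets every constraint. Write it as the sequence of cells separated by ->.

The waypoints must appear in the order 9, 8, 5, with no cell reused.
Route from 1: 3× down (reaching 10), 2× right (reaching 12), up to 9, left to 8, 2× up (reaching 2), right to 3, down to 6 — 11 moves in all.
Check: order respected (9 at step 6, 8 at step 7, 5 at step 8); 11 moves as required.

1 -> 4 -> 7 -> 10 -> 11 -> 12 -> 9 -> 8 -> 5 -> 2 -> 3 -> 6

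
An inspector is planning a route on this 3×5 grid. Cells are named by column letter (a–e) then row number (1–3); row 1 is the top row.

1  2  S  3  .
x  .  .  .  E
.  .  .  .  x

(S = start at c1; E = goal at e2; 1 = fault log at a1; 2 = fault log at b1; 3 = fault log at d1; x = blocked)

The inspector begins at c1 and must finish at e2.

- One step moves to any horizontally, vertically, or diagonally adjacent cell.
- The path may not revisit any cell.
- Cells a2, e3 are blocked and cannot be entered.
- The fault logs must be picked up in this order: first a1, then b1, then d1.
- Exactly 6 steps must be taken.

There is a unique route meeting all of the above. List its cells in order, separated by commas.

c1, b2, a1, b1, c2, d1, e2

The waypoints must appear in the order a1, b1, d1, with no cell reused.
Route from c1: down-left to b2, up-left to a1, right to b1, down-right to c2, up-right to d1, down-right to e2 — 6 moves in all.
Check: order respected (1 at step 2, 2 at step 3, 3 at step 5); 6 moves as required.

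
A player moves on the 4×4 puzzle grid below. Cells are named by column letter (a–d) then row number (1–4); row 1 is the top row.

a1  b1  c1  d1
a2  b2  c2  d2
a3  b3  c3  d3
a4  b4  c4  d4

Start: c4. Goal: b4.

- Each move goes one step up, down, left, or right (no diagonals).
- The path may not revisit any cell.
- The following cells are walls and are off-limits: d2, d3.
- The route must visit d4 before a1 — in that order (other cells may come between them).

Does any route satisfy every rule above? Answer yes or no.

no

d4 must be visited but has only one open neighbour (c4), and it is neither the start nor the goal — the route would have to enter and leave through c4, re-entering it.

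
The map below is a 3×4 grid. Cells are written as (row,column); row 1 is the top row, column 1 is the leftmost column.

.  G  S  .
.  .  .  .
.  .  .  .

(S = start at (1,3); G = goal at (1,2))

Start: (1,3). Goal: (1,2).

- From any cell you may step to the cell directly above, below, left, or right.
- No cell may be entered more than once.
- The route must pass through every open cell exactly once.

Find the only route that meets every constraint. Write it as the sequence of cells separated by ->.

Need to visit all 12 open cells exactly once, starting at (1,3) and ending at (1,2).
Cell (3,4) has only two open neighbours ((2,4) and (3,3)), so the path must pass straight through it: one of those is the cell it's entered from and the other is where it exits.
Route from (1,3): right to (1,4), 2× down (reaching (3,4)), left to (3,3), up to (2,3), left to (2,2), down to (3,2), left to (3,1), 2× up (reaching (1,1)), right to (1,2) — 11 moves in all.
Check: all 12 open cells covered.

(1,3) -> (1,4) -> (2,4) -> (3,4) -> (3,3) -> (2,3) -> (2,2) -> (3,2) -> (3,1) -> (2,1) -> (1,1) -> (1,2)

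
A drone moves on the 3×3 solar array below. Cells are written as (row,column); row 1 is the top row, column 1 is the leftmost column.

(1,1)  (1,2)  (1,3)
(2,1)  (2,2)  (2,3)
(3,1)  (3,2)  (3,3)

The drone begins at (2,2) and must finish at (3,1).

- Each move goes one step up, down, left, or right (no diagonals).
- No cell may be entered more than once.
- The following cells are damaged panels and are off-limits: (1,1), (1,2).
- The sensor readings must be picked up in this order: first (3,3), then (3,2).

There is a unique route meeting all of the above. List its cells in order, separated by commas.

The waypoints must appear in the order (3,3), (3,2), with no cell reused.
Route from (2,2): right to (2,3), down to (3,3), 2× left (reaching (3,1)) — 4 moves in all.
Check: order respected ((3,3) at step 2, (3,2) at step 3).

(2,2), (2,3), (3,3), (3,2), (3,1)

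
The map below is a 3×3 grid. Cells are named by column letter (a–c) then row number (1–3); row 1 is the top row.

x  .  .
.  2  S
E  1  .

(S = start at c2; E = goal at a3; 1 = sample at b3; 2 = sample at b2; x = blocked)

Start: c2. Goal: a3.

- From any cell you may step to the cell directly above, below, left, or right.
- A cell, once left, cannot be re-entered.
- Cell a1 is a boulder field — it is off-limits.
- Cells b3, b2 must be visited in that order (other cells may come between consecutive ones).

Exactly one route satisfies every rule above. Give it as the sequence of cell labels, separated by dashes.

c2 - c3 - b3 - b2 - a2 - a3

The waypoints must appear in the order b3, b2, with no cell reused.
Route from c2: down 1 to c3, left 1 to b3, up 1 to b2, left 1 to a2, down 1 to a3 — 5 moves in all.
Check: order respected (1 at step 2, 2 at step 3).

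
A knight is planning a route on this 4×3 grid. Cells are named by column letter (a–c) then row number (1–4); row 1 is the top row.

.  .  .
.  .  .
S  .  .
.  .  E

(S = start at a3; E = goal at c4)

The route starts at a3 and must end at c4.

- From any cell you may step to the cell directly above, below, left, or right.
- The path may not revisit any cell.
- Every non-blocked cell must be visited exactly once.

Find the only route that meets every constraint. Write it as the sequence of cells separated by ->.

a3 -> a4 -> b4 -> b3 -> b2 -> a2 -> a1 -> b1 -> c1 -> c2 -> c3 -> c4

Need to visit all 12 open cells exactly once, starting at a3 and ending at c4.
Cell c1 has only two open neighbours (c2 and b1), so the path must pass straight through it: one of those is the cell it's entered from and the other is where it exits.
Route from a3: down 1 to a4, right 1 to b4, up 2 to b2, left 1 to a2, up 1 to a1, right 2 to c1, down 3 to c4 — 11 moves in all.
Check: all 12 open cells covered.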